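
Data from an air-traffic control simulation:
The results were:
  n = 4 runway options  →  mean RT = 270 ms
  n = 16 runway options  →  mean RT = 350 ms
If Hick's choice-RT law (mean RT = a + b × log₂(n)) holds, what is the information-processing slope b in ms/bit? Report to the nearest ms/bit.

b = (RT₂ − RT₁)/(log₂ n₂ − log₂ n₁) = (350 − 270)/(4 − 2) = 40 ms/bit.

40 ms/bit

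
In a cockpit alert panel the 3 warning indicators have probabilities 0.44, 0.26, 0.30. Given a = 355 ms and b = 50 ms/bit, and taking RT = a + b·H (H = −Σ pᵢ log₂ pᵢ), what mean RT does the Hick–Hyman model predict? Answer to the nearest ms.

432 ms

H = 0.44·log₂(1/0.44) + 0.26·log₂(1/0.26) + 0.30·log₂(1/0.30) = 1.5475 bits.
RT = 355 + 50 × 1.5475 = 432.38 ms.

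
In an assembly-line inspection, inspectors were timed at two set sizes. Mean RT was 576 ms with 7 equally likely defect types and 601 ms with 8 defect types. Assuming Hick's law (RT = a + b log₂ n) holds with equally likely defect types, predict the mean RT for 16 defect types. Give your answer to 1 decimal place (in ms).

Fit slope and intercept:
  b = (601 − 576) / (log₂ 8 − log₂ 7) = 25 / (3 − 2.8074) = 129.772 ms/bit
  a = 576 − 129.772 × 2.8074 = 211.683 ms
Then RT(16) = 211.683 + 129.772 × log₂ 16 = 211.683 + 129.772 × 4 ≈ 730.772 ms.

730.8 ms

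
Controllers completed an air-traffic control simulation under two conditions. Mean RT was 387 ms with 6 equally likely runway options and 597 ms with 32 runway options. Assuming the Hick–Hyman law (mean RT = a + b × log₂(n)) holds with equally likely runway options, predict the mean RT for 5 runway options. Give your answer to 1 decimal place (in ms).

364.1 ms

With log₂ n on the abscissa the relation is linear; from the two conditions:
  b = (597 − 387) / (log₂ 32 − log₂ 6) = 210 / (5 − 2.5850) = 86.955 ms/bit
  a = 387 − 86.955 × 2.5850 = 162.224 ms
Then RT(5) = 162.224 + 86.955 × log₂ 5 = 162.224 + 86.955 × 2.3219 ≈ 364.128 ms.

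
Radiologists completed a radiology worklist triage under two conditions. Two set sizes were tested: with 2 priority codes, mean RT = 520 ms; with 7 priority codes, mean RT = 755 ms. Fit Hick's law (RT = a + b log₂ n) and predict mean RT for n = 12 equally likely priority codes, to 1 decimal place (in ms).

Fit slope and intercept:
  b = (755 − 520) / (log₂ 7 − log₂ 2) = 235 / (2.8074 − 1) = 130.024 ms/bit
  a = 520 − 130.024 × 1 = 389.976 ms
Then RT(12) = 389.976 + 130.024 × log₂ 12 = 389.976 + 130.024 × 3.5850 ≈ 856.108 ms.

856.1 ms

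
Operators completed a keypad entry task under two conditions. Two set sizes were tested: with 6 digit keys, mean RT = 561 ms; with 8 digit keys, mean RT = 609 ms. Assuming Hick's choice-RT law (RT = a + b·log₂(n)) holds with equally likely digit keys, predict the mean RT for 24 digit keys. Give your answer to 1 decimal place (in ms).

With log₂ n on the abscissa the relation is linear; from the two conditions:
  b = (609 − 561) / (log₂ 8 − log₂ 6) = 48 / (3 − 2.5850) = 115.652 ms/bit
  a = 561 − 115.652 × 2.5850 = 262.043 ms
Then RT(24) = 262.043 + 115.652 × log₂ 24 = 262.043 + 115.652 × 4.5850 ≈ 792.304 ms.

792.3 ms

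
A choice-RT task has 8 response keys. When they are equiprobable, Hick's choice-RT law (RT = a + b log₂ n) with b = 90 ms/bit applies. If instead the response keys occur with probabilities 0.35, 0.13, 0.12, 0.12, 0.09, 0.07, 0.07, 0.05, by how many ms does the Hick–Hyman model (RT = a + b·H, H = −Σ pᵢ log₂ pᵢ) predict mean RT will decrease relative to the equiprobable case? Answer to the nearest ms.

26 ms

Equiprobable entropy H₀ = log₂ 8 = 3.0000 bits.
Skewed entropy H = −Σ pᵢ log₂ pᵢ = 2.7127 bits.
ΔRT = b·(H₀ − H) = 90 × 0.2873 = 25.85 ms.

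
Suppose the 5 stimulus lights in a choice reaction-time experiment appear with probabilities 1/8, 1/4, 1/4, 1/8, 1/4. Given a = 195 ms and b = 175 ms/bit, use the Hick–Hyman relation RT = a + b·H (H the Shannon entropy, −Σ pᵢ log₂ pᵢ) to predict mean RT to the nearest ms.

H = −Σ pᵢ log₂ pᵢ = 0.125·3 + 0.25·2 + 0.25·2 + 0.125·3 + 0.25·2 = 2.250 bits.
RT = 195 + 175 × 2.250 = 588.75 ms.

589 ms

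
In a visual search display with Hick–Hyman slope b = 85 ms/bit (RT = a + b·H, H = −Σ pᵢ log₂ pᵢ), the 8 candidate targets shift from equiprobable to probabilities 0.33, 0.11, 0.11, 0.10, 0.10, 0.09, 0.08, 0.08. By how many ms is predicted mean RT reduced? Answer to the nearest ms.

18 ms

Equiprobable entropy H₀ = log₂ 8 = 3.0000 bits.
Skewed entropy H = −Σ pᵢ log₂ pᵢ = 2.7885 bits.
ΔRT = b·(H₀ − H) = 85 × 0.2115 = 17.98 ms.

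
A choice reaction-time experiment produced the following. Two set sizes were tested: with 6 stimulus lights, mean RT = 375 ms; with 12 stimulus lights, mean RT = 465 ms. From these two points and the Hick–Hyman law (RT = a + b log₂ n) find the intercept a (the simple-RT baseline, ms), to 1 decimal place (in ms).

b = (RT₂ − RT₁)/(log₂ n₂ − log₂ n₁) = (465 − 375)/(3.5850 − 2.5850) = 90.000 ms/bit.
a = RT₁ − b·log₂ n₁ = 375 − 90.000 × 2.5850 = 142.353 ms.

142.4 ms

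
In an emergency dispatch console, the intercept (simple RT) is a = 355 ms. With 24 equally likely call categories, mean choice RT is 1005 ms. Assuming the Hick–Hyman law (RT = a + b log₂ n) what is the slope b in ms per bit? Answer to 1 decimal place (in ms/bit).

141.8 ms/bit

log₂(24) = 4.5850 bits.
b = (RT − a)/log₂ n = (1005 − 355) / 4.5850 = 141.768 ms/bit.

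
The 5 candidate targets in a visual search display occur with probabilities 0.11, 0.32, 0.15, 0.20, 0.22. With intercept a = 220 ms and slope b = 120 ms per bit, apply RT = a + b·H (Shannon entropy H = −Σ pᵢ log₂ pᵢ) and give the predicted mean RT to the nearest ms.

488 ms

Entropy contributions −pᵢ log₂ pᵢ: 0.3503, 0.5260, 0.4105, 0.4644, 0.4806; sum H = 2.2318 bits.
RT = a + bH = 220 + 120·2.2318 = 487.82 ms.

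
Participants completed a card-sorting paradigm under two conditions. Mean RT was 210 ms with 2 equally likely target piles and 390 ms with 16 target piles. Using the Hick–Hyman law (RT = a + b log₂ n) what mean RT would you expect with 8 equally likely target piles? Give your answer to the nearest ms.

330 ms

RT is linear in log₂ n, so two points fix the line:
  b = (390 − 210) / (log₂ 16 − log₂ 2) = 180 / (4 − 1) = 60 ms/bit
  a = 210 − 60 × 1 = 150 ms
Then RT(8) = 150 + 60 × log₂ 8 = 150 + 60 × 3 ≈ 330.000 ms.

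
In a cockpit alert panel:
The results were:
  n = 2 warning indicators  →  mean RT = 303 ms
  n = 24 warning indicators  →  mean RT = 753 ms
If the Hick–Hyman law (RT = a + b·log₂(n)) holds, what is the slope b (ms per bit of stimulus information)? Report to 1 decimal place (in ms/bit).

b = (RT₂ − RT₁)/(log₂ n₂ − log₂ n₁) = (753 − 303)/(4.5850 − 1) = 125.524 ms/bit.

125.5 ms/bit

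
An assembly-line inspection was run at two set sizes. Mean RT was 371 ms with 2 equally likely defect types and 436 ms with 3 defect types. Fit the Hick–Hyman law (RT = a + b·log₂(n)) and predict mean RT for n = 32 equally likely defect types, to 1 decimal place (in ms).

RT is linear in log₂ n, so two points fix the line:
  b = (436 − 371) / (log₂ 3 − log₂ 2) = 65 / (1.5850 − 1) = 111.118 ms/bit
  a = 371 − 111.118 × 1 = 259.882 ms
Then RT(32) = 259.882 + 111.118 × log₂ 32 = 259.882 + 111.118 × 5 ≈ 815.473 ms.

815.5 ms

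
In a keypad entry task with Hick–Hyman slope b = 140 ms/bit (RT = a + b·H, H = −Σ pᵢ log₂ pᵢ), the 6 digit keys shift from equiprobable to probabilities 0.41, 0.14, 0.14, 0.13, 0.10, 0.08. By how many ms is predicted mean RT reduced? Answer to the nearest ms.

The RT saving is b·ΔH. Equiprobable H₀ = log₂(6) = 2.5850 bits; with the given probabilities H = 2.3280 bits.
b·(H₀ − H) = 140 × (2.5850 − 2.3280) = 35.98 ms.

36 ms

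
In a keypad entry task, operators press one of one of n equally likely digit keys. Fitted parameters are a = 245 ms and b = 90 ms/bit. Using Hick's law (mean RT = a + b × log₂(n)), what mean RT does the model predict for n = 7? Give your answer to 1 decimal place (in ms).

log₂(7) = 2.8074 bits, so RT = 245 + 90 × 2.8074 ≈ 497.662 ms.

497.7 ms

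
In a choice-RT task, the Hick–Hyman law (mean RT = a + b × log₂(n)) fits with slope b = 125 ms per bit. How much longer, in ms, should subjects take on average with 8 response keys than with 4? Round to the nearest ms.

ΔRT = (a + b log₂ n₂) − (a + b log₂ n₁) = b·(log₂ n₂ − log₂ n₁).
log₂(8) − log₂(4) = log₂(8/4) = log₂(2) = 1.
ΔRT = 125 × 1.0000 = 125.000 ms.

125 ms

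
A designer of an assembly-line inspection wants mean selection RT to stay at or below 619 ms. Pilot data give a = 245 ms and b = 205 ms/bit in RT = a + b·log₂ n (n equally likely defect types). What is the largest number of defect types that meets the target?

Information budget: (619 − 245)/205 = 1.8244 bits, so n ≤ 2^1.8244 = 3.542 → at most 3.

3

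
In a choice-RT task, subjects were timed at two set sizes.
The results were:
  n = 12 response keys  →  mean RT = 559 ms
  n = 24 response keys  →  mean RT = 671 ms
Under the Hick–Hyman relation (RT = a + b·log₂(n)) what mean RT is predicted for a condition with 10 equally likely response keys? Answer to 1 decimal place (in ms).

RT is linear in log₂ n, so two points fix the line:
  b = (671 − 559) / (log₂ 24 − log₂ 12) = 112 / (4.5850 − 3.5850) = 112.000 ms/bit
  a = 559 − 112.000 × 3.5850 = 157.484 ms
Then RT(10) = 157.484 + 112.000 × log₂ 10 = 157.484 + 112.000 × 3.3219 ≈ 529.540 ms.

529.5 ms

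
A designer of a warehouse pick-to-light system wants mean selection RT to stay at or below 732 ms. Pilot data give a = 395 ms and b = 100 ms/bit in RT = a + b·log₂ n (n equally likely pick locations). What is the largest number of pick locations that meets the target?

100·log₂ n ≤ 732 − 395 = 337, giving log₂ n ≤ 3.3700 and n ≤ 10.339. The largest whole number is 10.

10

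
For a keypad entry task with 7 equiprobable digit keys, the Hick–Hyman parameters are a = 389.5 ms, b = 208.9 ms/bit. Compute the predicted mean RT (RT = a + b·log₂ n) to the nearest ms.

log₂(7) = 2.8074 bits, so RT = 389.5 + 208.9 × 2.8074 ≈ 975.956 ms.

976 ms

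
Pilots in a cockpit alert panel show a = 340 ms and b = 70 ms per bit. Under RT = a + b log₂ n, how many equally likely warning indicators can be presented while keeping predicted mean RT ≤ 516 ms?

Set 340 + 70·log₂ n ≤ 516 → log₂ n ≤ (516 − 340)/70 = 2.5143.
So n ≤ 2^2.5143 = 5.713; the largest integer n is 5.

5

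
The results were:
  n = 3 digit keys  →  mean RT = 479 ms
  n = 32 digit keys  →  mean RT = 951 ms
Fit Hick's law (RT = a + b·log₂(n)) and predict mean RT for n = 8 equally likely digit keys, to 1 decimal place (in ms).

Solve the two-equation system in a and b:
  b = (951 − 479) / (log₂ 32 − log₂ 3) = 472 / (5 − 1.5850) = 138.212 ms/bit
  a = 479 − 138.212 × 1.5850 = 259.939 ms
Then RT(8) = 259.939 + 138.212 × log₂ 8 = 259.939 + 138.212 × 3 ≈ 674.576 ms.

674.6 ms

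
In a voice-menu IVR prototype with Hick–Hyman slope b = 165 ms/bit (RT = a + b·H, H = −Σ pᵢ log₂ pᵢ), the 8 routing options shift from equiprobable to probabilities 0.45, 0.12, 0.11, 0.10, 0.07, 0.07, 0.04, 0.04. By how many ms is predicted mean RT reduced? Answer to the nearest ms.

The RT saving is b·ΔH. Equiprobable H₀ = log₂(8) = 3.0000 bits; with the given probabilities H = 2.4766 bits.
b·(H₀ − H) = 165 × (3.0000 − 2.4766) = 86.37 ms.

86 ms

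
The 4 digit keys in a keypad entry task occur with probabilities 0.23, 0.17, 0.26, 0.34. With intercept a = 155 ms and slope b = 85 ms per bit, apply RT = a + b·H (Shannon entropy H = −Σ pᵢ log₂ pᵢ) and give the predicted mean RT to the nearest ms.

321 ms

H = 0.23·log₂(1/0.23) + 0.17·log₂(1/0.17) + 0.26·log₂(1/0.26) + 0.34·log₂(1/0.34) = 1.9567 bits.
RT = 155 + 85 × 1.9567 = 321.32 ms.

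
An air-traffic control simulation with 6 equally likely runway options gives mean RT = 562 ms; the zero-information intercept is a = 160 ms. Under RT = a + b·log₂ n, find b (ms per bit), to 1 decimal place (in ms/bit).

155.5 ms/bit

log₂(6) = 2.5850 bits.
b = (RT − a)/log₂ n = (562 − 160) / 2.5850 = 155.515 ms/bit.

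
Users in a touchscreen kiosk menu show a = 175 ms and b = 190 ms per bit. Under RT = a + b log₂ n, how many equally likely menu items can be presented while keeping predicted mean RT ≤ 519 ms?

3

Information budget: (519 − 175)/190 = 1.8105 bits, so n ≤ 2^1.8105 = 3.508 → at most 3.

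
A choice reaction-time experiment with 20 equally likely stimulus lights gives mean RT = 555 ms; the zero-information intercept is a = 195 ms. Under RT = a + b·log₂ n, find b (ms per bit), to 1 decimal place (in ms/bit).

83.3 ms/bit

20 alternatives carry log₂ 20 = 4.3219 bits; the choice cost is 555 − 195 = 360 ms, so b = 360/4.3219 = 83.296 ms/bit.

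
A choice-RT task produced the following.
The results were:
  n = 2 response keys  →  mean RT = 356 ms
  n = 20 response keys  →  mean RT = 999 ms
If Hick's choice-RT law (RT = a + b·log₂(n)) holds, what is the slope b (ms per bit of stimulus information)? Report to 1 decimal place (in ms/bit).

193.6 ms/bit

The slope on a log₂ axis is (999 − 356) / (4.3219 − 1) = 193.562 ms/bit.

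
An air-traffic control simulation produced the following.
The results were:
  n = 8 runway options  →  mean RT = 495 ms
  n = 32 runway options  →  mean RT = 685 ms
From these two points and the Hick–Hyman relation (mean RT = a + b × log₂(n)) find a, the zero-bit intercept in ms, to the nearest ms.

Slope: b = (685 − 495) / (log₂ 32 − log₂ 8) = 190/2.0000 = 95 ms/bit.
a = RT₁ − b·log₂ n₁ = 495 − 95 × 3 = 210.000 ms.

210 ms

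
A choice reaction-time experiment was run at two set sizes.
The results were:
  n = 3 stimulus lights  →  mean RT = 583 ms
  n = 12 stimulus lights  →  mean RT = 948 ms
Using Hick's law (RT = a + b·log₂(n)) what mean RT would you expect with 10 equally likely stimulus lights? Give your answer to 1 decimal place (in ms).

Solve the two-equation system in a and b:
  b = (948 − 583) / (log₂ 12 − log₂ 3) = 365 / (3.5850 − 1.5850) = 182.500 ms/bit
  a = 583 − 182.500 × 1.5850 = 293.744 ms
Then RT(10) = 293.744 + 182.500 × log₂ 10 = 293.744 + 182.500 × 3.3219 ≈ 899.996 ms.

900.0 ms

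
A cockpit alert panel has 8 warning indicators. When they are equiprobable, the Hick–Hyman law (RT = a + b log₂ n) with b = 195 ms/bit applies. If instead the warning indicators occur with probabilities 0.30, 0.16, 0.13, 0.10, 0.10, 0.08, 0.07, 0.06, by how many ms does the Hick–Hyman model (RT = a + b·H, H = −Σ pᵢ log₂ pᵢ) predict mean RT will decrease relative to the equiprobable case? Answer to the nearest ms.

Equiprobable entropy H₀ = log₂ 8 = 3.0000 bits.
Skewed entropy H = −Σ pᵢ log₂ pᵢ = 2.7947 bits.
ΔRT = b·(H₀ − H) = 195 × 0.2053 = 40.03 ms.

40 ms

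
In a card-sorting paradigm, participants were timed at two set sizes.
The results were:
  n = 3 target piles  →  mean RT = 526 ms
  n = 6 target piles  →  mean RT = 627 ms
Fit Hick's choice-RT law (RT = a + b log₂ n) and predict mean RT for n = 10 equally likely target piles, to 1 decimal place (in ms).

Solve the two-equation system in a and b:
  b = (627 − 526) / (log₂ 6 − log₂ 3) = 101 / (2.5850 − 1.5850) = 101.000 ms/bit
  a = 526 − 101.000 × 1.5850 = 365.919 ms
Then RT(10) = 365.919 + 101.000 × log₂ 10 = 365.919 + 101.000 × 3.3219 ≈ 701.434 ms.

701.4 ms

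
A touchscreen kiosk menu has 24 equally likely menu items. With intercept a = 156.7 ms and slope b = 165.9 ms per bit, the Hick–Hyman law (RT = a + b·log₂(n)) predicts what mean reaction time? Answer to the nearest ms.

917 ms

log₂(24) = 4.5850 bits, so RT = 156.7 + 165.9 × 4.5850 ≈ 917.345 ms.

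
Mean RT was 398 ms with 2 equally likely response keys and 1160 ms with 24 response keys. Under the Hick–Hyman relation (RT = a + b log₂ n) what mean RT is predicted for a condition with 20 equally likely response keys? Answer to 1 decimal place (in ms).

1104.1 ms

Solve the two-equation system in a and b:
  b = (1160 − 398) / (log₂ 24 − log₂ 2) = 762 / (4.5850 − 1) = 212.555 ms/bit
  a = 398 − 212.555 × 1 = 185.445 ms
Then RT(20) = 185.445 + 212.555 × log₂ 20 = 185.445 + 212.555 × 4.3219 ≈ 1104.091 ms.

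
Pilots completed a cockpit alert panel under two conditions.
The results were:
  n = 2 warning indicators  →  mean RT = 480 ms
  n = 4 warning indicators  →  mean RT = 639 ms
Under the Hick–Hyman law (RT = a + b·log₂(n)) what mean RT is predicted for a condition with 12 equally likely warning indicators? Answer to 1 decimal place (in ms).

891.0 ms

Solve the two-equation system in a and b:
  b = (639 − 480) / (log₂ 4 − log₂ 2) = 159 / (2 − 1) = 159.000 ms/bit
  a = 480 − 159.000 × 1 = 321.000 ms
Then RT(12) = 321.000 + 159.000 × log₂ 12 = 321.000 + 159.000 × 3.5850 ≈ 891.009 ms.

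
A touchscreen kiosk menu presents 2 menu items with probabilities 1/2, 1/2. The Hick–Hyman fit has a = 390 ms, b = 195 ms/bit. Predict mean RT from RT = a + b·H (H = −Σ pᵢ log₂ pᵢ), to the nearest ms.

Each term −pᵢ log₂ pᵢ: 0.5·1 + 0.5·1; summed, H = 1.000 bits.
Mean RT = a + bH = 390 + 195·1.000 = 585.00 ms.

585 ms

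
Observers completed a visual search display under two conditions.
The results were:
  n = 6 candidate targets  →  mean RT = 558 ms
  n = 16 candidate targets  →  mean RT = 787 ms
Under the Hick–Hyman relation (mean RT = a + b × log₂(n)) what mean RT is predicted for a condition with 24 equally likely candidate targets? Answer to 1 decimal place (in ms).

Fit slope and intercept:
  b = (787 − 558) / (log₂ 16 − log₂ 6) = 229 / (4 − 2.5850) = 161.833 ms/bit
  a = 558 − 161.833 × 2.5850 = 139.667 ms
Then RT(24) = 139.667 + 161.833 × log₂ 24 = 139.667 + 161.833 × 4.5850 ≈ 881.666 ms.

881.7 ms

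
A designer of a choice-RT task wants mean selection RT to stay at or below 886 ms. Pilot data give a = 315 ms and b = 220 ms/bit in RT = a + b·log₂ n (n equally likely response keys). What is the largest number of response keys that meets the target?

220·log₂ n ≤ 886 − 315 = 571, giving log₂ n ≤ 2.5955 and n ≤ 6.044. The largest whole number is 6.

6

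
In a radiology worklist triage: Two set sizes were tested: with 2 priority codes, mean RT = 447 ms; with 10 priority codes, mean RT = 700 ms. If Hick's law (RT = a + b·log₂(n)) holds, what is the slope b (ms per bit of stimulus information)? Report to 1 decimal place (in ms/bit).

109.0 ms/bit

b = (RT₂ − RT₁)/(log₂ n₂ − log₂ n₁) = (700 − 447)/(3.3219 − 1) = 108.961 ms/bit.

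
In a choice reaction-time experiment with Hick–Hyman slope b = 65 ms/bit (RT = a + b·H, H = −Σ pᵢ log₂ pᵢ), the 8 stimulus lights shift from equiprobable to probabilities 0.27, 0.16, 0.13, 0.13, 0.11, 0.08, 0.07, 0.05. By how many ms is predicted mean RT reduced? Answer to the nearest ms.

11 ms

Equiprobable entropy H₀ = log₂ 8 = 3.0000 bits.
Skewed entropy H = −Σ pᵢ log₂ pᵢ = 2.8248 bits.
ΔRT = b·(H₀ − H) = 65 × 0.1752 = 11.39 ms.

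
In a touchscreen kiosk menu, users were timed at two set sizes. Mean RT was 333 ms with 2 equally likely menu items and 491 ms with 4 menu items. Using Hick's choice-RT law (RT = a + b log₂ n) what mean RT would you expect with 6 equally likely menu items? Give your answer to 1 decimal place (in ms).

583.4 ms

Solve the two-equation system in a and b:
  b = (491 − 333) / (log₂ 4 − log₂ 2) = 158 / (2 − 1) = 158.000 ms/bit
  a = 333 − 158.000 × 1 = 175.000 ms
Then RT(6) = 175.000 + 158.000 × log₂ 6 = 175.000 + 158.000 × 2.5850 ≈ 583.424 ms.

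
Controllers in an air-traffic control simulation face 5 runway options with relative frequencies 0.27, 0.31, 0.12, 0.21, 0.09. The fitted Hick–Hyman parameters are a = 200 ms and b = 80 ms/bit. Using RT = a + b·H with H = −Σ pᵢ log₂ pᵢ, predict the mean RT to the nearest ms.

Entropy contributions −pᵢ log₂ pᵢ: 0.5100, 0.5238, 0.3671, 0.4728, 0.3127; sum H = 2.1864 bits.
RT = a + bH = 200 + 80·2.1864 = 374.91 ms.

375 ms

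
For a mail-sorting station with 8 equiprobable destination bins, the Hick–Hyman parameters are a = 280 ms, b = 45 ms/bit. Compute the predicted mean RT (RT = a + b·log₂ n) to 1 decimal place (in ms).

415.0 ms

log₂(8) = 3 bits, so RT = 280 + 45 × 3 ≈ 415.000 ms.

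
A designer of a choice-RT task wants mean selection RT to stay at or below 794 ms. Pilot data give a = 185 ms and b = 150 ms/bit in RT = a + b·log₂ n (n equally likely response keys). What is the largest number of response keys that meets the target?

Set 185 + 150·log₂ n ≤ 794 → log₂ n ≤ (794 − 185)/150 = 4.0600.
So n ≤ 2^4.0600 = 16.679; the largest integer n is 16.

16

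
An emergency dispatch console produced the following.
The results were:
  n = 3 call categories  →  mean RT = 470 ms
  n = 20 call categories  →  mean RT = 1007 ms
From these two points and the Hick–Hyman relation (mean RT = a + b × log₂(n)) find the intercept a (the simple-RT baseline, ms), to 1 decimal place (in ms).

159.0 ms

b = (RT₂ − RT₁)/(log₂ n₂ − log₂ n₁) = (1007 − 470)/(4.3219 − 1.5850) = 196.203 ms/bit.
a = RT₁ − b·log₂ n₁ = 470 − 196.203 × 1.5850 = 159.026 ms.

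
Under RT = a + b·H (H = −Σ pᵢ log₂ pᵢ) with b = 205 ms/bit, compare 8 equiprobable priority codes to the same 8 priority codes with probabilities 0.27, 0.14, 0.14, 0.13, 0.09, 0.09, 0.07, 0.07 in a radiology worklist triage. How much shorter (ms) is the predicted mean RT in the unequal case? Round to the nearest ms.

31 ms

The RT saving is b·ΔH. Equiprobable H₀ = log₂(8) = 3.0000 bits; with the given probabilities H = 2.8493 bits.
b·(H₀ − H) = 205 × (3.0000 − 2.8493) = 30.89 ms.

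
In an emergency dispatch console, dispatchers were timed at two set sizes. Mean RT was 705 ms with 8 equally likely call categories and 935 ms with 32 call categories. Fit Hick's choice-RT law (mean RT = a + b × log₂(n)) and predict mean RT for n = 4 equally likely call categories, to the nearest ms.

590 ms

Solve the two-equation system in a and b:
  b = (935 − 705) / (log₂ 32 − log₂ 8) = 230 / (5 − 3) = 115 ms/bit
  a = 705 − 115 × 3 = 360 ms
Then RT(4) = 360 + 115 × log₂ 4 = 360 + 115 × 2 ≈ 590.000 ms.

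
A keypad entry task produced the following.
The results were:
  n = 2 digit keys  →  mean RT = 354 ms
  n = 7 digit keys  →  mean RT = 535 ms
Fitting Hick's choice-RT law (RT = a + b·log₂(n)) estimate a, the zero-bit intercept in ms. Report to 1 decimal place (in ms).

b = (RT₂ − RT₁)/(log₂ n₂ − log₂ n₁) = (535 − 354)/(2.8074 − 1) = 100.146 ms/bit.
a = RT₁ − b·log₂ n₁ = 354 − 100.146 × 1 = 253.854 ms.

253.9 ms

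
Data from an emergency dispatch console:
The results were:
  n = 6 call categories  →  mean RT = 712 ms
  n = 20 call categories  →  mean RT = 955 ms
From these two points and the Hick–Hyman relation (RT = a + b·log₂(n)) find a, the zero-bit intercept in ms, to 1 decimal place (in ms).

350.4 ms

b = (RT₂ − RT₁)/(log₂ n₂ − log₂ n₁) = (955 − 712)/(4.3219 − 2.5850) = 139.899 ms/bit.
Intercept: a = 712 − 139.899·log₂(6) = 350.366 ms.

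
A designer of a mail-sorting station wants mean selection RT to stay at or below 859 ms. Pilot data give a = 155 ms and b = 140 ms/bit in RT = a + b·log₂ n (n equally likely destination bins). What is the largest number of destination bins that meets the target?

Set 155 + 140·log₂ n ≤ 859 → log₂ n ≤ (859 − 155)/140 = 5.0286.
So n ≤ 2^5.0286 = 32.640; the largest integer n is 32.

32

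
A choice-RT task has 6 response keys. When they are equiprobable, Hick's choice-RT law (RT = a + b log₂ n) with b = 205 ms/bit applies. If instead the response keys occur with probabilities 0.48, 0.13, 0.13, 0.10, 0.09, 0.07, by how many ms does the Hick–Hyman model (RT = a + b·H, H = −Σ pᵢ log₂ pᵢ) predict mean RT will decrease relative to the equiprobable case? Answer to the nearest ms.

82 ms

The RT saving is b·ΔH. Equiprobable H₀ = log₂(6) = 2.5850 bits; with the given probabilities H = 2.1870 bits.
b·(H₀ − H) = 205 × (2.5850 − 2.1870) = 81.59 ms.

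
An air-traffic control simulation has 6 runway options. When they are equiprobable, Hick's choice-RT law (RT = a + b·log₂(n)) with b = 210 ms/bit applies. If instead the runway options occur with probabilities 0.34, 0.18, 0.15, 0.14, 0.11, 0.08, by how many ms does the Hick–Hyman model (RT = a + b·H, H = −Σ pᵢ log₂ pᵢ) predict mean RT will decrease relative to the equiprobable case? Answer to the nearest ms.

Equiprobable entropy H₀ = log₂ 6 = 2.5850 bits.
Skewed entropy H = −Σ pᵢ log₂ pᵢ = 2.4239 bits.
ΔRT = b·(H₀ − H) = 210 × 0.1610 = 33.82 ms.

34 ms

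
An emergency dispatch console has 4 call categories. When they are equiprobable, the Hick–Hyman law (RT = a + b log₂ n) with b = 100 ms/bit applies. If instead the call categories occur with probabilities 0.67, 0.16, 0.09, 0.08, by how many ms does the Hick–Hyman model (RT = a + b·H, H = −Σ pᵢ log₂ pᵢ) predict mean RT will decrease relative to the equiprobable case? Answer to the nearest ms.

59 ms

The RT saving is b·ΔH. Equiprobable H₀ = log₂(4) = 2.0000 bits; with the given probabilities H = 1.4143 bits.
b·(H₀ − H) = 100 × (2.0000 − 1.4143) = 58.57 ms.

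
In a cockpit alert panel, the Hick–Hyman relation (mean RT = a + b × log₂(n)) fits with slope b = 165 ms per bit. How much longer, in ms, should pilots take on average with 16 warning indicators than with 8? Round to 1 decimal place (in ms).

165.0 ms

Only the slope matters, since a is common to both: ΔRT = b·log₂(n₂/n₁).
log₂(16) − log₂(8) = log₂(16/8) = log₂(2) = 1.
ΔRT = 165 × 1.0000 = 165.000 ms.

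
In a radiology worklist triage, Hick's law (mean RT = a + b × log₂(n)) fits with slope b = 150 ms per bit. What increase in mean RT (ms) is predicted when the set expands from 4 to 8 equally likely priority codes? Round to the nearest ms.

ΔRT = (a + b log₂ n₂) − (a + b log₂ n₁) = b·(log₂ n₂ − log₂ n₁).
log₂(8) − log₂(4) = log₂(8/4) = log₂(2) = 1.
ΔRT = 150 × 1.0000 = 150.000 ms.

150 ms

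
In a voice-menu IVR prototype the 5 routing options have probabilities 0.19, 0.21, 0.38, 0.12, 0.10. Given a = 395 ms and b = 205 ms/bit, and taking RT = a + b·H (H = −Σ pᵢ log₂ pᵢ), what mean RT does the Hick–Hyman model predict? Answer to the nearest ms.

837 ms

Entropy contributions −pᵢ log₂ pᵢ: 0.4552, 0.4728, 0.5305, 0.3671, 0.3322; sum H = 2.1578 bits.
RT = a + bH = 395 + 205·2.1578 = 837.34 ms.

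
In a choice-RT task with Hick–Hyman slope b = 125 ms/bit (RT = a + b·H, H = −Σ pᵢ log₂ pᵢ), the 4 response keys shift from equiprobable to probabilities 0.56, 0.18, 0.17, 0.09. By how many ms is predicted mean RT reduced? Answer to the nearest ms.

The RT saving is b·ΔH. Equiprobable H₀ = log₂(4) = 2.0000 bits; with the given probabilities H = 1.6610 bits.
b·(H₀ − H) = 125 × (2.0000 − 1.6610) = 42.38 ms.

42 ms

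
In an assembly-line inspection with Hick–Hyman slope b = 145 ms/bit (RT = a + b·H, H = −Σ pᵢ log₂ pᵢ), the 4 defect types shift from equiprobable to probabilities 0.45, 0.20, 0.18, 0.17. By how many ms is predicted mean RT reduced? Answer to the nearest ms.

The RT saving is b·ΔH. Equiprobable H₀ = log₂(4) = 2.0000 bits; with the given probabilities H = 1.8627 bits.
b·(H₀ − H) = 145 × (2.0000 − 1.8627) = 19.91 ms.

20 ms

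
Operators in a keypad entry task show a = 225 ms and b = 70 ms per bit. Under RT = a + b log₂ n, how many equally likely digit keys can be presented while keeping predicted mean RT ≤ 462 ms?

10

Set 225 + 70·log₂ n ≤ 462 → log₂ n ≤ (462 − 225)/70 = 3.3857.
So n ≤ 2^3.3857 = 10.452; the largest integer n is 10.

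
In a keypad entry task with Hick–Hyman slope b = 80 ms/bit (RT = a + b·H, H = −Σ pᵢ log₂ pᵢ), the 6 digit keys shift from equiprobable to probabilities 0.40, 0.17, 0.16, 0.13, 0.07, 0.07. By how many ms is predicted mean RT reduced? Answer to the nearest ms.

Equiprobable entropy H₀ = log₂ 6 = 2.5850 bits.
Skewed entropy H = −Σ pᵢ log₂ pᵢ = 2.3061 bits.
ΔRT = b·(H₀ − H) = 80 × 0.2788 = 22.31 ms.

22 ms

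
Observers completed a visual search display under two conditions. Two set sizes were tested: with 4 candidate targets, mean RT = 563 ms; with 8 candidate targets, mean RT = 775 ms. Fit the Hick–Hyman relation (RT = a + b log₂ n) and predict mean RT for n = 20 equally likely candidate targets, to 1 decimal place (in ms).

Solve the two-equation system in a and b:
  b = (775 − 563) / (log₂ 8 − log₂ 4) = 212 / (3 − 2) = 212.000 ms/bit
  a = 563 − 212.000 × 2 = 139.000 ms
Then RT(20) = 139.000 + 212.000 × log₂ 20 = 139.000 + 212.000 × 4.3219 ≈ 1055.249 ms.

1055.2 ms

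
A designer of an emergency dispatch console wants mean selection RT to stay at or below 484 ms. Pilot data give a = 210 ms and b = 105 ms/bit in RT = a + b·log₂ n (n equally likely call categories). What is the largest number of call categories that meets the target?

Set 210 + 105·log₂ n ≤ 484 → log₂ n ≤ (484 − 210)/105 = 2.6095.
So n ≤ 2^2.6095 = 6.103; the largest integer n is 6.

6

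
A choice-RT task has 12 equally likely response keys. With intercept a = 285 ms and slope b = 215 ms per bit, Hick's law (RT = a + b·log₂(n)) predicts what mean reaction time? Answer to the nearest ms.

log₂(12) = 3.5850 bits, so RT = 285 + 215 × 3.5850 ≈ 1055.767 ms.

1056 ms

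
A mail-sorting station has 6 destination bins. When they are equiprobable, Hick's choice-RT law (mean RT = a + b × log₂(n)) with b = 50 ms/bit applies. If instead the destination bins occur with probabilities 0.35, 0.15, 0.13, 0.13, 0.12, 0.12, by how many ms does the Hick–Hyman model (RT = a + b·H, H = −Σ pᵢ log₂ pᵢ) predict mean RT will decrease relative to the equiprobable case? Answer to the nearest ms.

Equiprobable entropy H₀ = log₂ 6 = 2.5850 bits.
Skewed entropy H = −Σ pᵢ log₂ pᵢ = 2.4401 bits.
ΔRT = b·(H₀ − H) = 50 × 0.1449 = 7.24 ms.

7 ms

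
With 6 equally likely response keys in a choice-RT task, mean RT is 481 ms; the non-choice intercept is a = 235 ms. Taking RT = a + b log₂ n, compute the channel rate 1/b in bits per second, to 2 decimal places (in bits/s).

b = (481 − 235)/log₂ 6 = 246/2.5850 = 95.166 ms per bit = 0.09517 s/bit; the reciprocal is 10.508 bits/s.

10.51 bits/s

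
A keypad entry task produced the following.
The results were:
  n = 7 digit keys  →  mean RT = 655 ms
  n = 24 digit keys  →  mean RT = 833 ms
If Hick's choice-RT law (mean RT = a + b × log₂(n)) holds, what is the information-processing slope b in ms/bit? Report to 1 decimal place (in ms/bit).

100.1 ms/bit

b = (RT₂ − RT₁)/(log₂ n₂ − log₂ n₁) = (833 − 655)/(4.5850 − 2.8074) = 100.135 ms/bit.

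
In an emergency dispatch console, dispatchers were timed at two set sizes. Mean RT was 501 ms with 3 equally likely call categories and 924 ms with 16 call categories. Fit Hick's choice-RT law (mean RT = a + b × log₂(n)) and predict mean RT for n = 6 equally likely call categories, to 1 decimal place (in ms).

With log₂ n on the abscissa the relation is linear; from the two conditions:
  b = (924 − 501) / (log₂ 16 − log₂ 3) = 423 / (4 − 1.5850) = 175.153 ms/bit
  a = 501 − 175.153 × 1.5850 = 223.390 ms
Then RT(6) = 223.390 + 175.153 × log₂ 6 = 223.390 + 175.153 × 2.5850 ≈ 676.153 ms.

676.2 ms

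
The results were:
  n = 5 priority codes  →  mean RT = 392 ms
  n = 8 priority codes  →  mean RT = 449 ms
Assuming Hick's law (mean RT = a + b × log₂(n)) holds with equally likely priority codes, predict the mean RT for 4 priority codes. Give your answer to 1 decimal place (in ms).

364.9 ms

Solve the two-equation system in a and b:
  b = (449 − 392) / (log₂ 8 − log₂ 5) = 57 / (3 − 2.3219) = 84.062 ms/bit
  a = 392 − 84.062 × 2.3219 = 196.814 ms
Then RT(4) = 196.814 + 84.062 × log₂ 4 = 196.814 + 84.062 × 2 ≈ 364.938 ms.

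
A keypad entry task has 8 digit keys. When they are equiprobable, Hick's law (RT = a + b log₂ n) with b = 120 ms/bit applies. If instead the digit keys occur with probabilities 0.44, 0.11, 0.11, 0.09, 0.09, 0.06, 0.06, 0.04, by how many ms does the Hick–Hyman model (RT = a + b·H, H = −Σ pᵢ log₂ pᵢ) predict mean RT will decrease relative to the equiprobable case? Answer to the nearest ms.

Equiprobable entropy H₀ = log₂ 8 = 3.0000 bits.
Skewed entropy H = −Σ pᵢ log₂ pᵢ = 2.5198 bits.
ΔRT = b·(H₀ − H) = 120 × 0.4802 = 57.62 ms.

58 ms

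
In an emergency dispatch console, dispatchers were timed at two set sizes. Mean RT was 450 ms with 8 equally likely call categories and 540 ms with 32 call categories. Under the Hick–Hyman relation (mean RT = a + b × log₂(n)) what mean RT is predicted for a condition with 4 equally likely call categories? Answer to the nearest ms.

Fit slope and intercept:
  b = (540 − 450) / (log₂ 32 − log₂ 8) = 90 / (5 − 3) = 45 ms/bit
  a = 450 − 45 × 3 = 315 ms
Then RT(4) = 315 + 45 × log₂ 4 = 315 + 45 × 2 ≈ 405.000 ms.

405 ms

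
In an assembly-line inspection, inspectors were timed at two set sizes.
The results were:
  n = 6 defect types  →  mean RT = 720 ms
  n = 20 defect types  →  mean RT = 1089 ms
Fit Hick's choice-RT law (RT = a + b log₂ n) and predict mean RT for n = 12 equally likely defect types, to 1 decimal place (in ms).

With log₂ n on the abscissa the relation is linear; from the two conditions:
  b = (1089 − 720) / (log₂ 20 − log₂ 6) = 369 / (4.3219 − 2.5850) = 212.439 ms/bit
  a = 720 − 212.439 × 2.5850 = 170.852 ms
Then RT(12) = 170.852 + 212.439 × log₂ 12 = 170.852 + 212.439 × 3.5850 ≈ 932.439 ms.

932.4 ms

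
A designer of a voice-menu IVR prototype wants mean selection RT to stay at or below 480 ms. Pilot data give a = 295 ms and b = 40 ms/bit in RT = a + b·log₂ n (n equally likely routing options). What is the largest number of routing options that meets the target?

24

Information budget: (480 − 295)/40 = 4.6250 bits, so n ≤ 2^4.6250 = 24.675 → at most 24.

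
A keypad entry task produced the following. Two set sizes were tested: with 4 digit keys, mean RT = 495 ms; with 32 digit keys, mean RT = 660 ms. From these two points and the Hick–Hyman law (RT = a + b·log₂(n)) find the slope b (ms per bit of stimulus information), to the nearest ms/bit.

55 ms/bit

Slope: b = (660 − 495) / (log₂ 32 − log₂ 4) = 165/3.0000 = 55 ms/bit.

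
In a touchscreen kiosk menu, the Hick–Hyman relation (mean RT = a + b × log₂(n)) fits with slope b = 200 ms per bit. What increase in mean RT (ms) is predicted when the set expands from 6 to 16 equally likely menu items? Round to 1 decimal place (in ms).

ΔRT = (a + b log₂ n₂) − (a + b log₂ n₁) = b·(log₂ n₂ − log₂ n₁).
log₂(16) − log₂(6) = 4 − 2.5850 = 1.4150.
ΔRT = 200 × 1.4150 = 283.007 ms.

283.0 ms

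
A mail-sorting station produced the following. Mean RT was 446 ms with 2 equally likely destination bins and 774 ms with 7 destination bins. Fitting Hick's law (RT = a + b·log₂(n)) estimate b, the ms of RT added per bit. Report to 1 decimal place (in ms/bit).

Slope: b = (774 − 446) / (log₂ 7 − log₂ 2) = 328/1.8074 = 181.481 ms/bit.

181.5 ms/bit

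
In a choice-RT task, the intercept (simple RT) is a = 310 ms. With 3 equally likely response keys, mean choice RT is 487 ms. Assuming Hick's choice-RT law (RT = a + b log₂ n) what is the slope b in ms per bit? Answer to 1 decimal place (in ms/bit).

b = (487 − 310) / log₂(3) = 177 / 1.5850 = 111.675 ms/bit.

111.7 ms/bit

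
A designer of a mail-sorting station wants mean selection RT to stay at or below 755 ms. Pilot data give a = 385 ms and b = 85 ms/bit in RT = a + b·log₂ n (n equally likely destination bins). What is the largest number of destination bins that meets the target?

Information budget: (755 − 385)/85 = 4.3529 bits, so n ≤ 2^4.3529 = 20.435 → at most 20.

20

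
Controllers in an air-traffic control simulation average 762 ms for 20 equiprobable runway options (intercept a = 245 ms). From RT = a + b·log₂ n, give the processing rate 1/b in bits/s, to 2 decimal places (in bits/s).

8.36 bits/s

Choice component = 762 − 245 = 517 ms over log₂(20) = 4.3219 bits.
b = 517 / 4.3219 = 119.623 ms/bit, so 1/b = 8.360 bits/s.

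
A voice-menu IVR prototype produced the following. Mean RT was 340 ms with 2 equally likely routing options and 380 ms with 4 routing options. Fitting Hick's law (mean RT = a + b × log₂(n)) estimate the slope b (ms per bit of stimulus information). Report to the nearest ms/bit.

The slope on a log₂ axis is (380 − 340) / (2 − 1) = 40 ms/bit.

40 ms/bit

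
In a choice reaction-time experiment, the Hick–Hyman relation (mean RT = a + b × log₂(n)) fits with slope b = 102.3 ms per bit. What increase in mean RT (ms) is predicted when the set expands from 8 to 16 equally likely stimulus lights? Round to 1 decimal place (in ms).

ΔRT = (a + b log₂ n₂) − (a + b log₂ n₁) = b·(log₂ n₂ − log₂ n₁).
log₂(16) − log₂(8) = log₂(16/8) = log₂(2) = 1.
ΔRT = 102.3 × 1.0000 = 102.300 ms.

102.3 ms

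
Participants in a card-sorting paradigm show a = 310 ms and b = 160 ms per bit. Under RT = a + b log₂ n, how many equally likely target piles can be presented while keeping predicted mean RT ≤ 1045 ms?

24

160·log₂ n ≤ 1045 − 310 = 735, giving log₂ n ≤ 4.5938 and n ≤ 24.147. The largest whole number is 24.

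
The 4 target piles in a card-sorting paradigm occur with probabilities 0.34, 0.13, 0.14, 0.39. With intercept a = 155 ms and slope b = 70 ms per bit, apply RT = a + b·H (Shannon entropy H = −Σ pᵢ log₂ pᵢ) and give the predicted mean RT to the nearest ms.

Entropy contributions −pᵢ log₂ pᵢ: 0.5292, 0.3826, 0.3971, 0.5298; sum H = 1.8387 bits.
RT = a + bH = 155 + 70·1.8387 = 283.71 ms.

284 ms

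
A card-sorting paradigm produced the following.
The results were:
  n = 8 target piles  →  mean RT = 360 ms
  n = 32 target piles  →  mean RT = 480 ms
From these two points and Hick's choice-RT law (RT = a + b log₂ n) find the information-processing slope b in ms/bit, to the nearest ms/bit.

b = (RT₂ − RT₁)/(log₂ n₂ − log₂ n₁) = (480 − 360)/(5 − 3) = 60 ms/bit.

60 ms/bit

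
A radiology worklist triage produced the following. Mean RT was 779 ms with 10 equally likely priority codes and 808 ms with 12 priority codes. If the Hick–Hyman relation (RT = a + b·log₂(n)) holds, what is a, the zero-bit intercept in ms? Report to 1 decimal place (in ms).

b = (RT₂ − RT₁)/(log₂ n₂ − log₂ n₁) = (808 − 779)/(3.5850 − 3.3219) = 110.252 ms/bit.
a = RT₁ − b·log₂ n₁ = 779 − 110.252 × 3.3219 = 412.752 ms.

412.8 ms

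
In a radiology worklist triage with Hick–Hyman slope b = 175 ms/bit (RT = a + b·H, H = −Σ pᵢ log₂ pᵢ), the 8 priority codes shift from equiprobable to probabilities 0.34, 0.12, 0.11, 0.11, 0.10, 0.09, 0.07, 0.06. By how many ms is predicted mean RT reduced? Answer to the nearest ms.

Equiprobable entropy H₀ = log₂ 8 = 3.0000 bits.
Skewed entropy H = −Σ pᵢ log₂ pᵢ = 2.7537 bits.
ΔRT = b·(H₀ − H) = 175 × 0.2463 = 43.09 ms.

43 ms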